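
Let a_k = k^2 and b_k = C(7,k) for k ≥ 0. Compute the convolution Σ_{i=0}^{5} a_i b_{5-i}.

This is [x^5] in the product of the two ordinary generating functions.
Σ = 0·21 + 1·35 + 4·35 + 9·21 + 16·7 + 25·1 = 501.

501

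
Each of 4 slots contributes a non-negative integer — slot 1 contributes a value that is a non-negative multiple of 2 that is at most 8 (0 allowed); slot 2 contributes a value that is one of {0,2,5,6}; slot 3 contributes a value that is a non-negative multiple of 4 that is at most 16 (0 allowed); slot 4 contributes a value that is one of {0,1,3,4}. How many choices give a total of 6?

The generating function for the choices is (1 + y^2 + y^4 + y^6 + y^8)·(1 + y^2 + y^5 + y^6)·(1 + y^4 + y^8 + y^12 + y^16)·(1 + y + y^3 + y^4); the count is [y^6].
(1 + y^2 + y^4 + y^6 + y^8) has coefficients 1,0,1,0,1,0,1 for degrees 0…6.
(1 + y^2 + y^5 + y^6) has coefficients 1,0,1,0,0,1,1 for degrees 0…6.
Multiplying by (1 + y^4 + y^8 + y^12 + y^16) gives running coefficients 1,0,1,0,1,1,2 for degrees 0…6.
Finally multiplying by (1 + y + y^3 + y^4), the product of all factors after the first has coefficients 1,1,1,2,2,3,4 for degrees 0…6.
[y^6] = 1·4 + 1·2 + 1·1 + 1·1 = 8.

8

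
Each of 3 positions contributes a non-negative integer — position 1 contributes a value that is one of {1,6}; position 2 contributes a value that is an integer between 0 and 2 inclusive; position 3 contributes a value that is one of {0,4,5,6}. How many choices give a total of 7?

The generating function for the choices is (z + z^6)·(1 + z + z^2)·(1 + z^4 + z^5 + z^6); the count is [z^7].
(z + z^6) has coefficients 0,1,0,0,0,0,1 for degrees 0…6.
(1 + z + z^2) has coefficients 1,1,1,0,0,0,0,0 for degrees 0…7.
Finally multiplying by (1 + z^4 + z^5 + z^6), the product of all factors after the first has coefficients 1,1,1,0,1,2,3,2 for degrees 0…7.
[z^7] = 1·3 + 1·1 = 4.

4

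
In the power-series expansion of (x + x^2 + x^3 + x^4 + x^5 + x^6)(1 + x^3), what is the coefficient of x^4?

2

(x + x^2 + x^3 + x^4 + x^5 + x^6) has coefficients 0,1,1,1,1 for degrees 0…4.
(1 + x^3) has coefficients 1,0,0,1,0 for degrees 0…4.
[x^4] = 1·1 + 1·0 + 1·0 + 1·1 = 2.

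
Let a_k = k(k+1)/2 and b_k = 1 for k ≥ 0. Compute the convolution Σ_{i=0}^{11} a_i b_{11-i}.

This is [x^11] in the product of the two ordinary generating functions.
Σ = 0·1 + 1·1 + 3·1 + 6·1 + 10·1 + 15·1 + 21·1 + 28·1 + 36·1 + 45·1 + 55·1 + 66·1 = 286.

286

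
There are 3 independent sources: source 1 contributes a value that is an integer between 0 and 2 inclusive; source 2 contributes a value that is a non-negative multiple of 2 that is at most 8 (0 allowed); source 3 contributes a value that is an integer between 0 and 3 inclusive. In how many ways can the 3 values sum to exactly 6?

6

The generating function for the choices is (1 + y + y^2)·(1 + y^2 + y^4 + y^6 + y^8)·(1 + y + y^2 + y^3); the count is [y^6].
(1 + y + y^2) has coefficients 1,1,1 for degrees 0…2.
(1 + y^2 + y^4 + y^6 + y^8) has coefficients 1,0,1,0,1,0,1 for degrees 0…6.
Finally multiplying by (1 + y + y^2 + y^3), the product of all factors after the first has coefficients 1,1,2,2,2,2,2 for degrees 0…6.
[y^6] = 1·2 + 1·2 + 1·2 = 6.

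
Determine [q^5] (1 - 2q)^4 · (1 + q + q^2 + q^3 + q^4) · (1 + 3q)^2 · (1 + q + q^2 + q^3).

(1 - 2q)^4 has coefficients 1,-8,24,-32,16 for degrees 0…4.
(1 + q + q^2 + q^3 + q^4) has coefficients 1,1,1,1,1,0 for degrees 0…5.
Multiplying by (1 + 3q)^2 gives running coefficients 1,7,16,16,16,15 for degrees 0…5.
Finally multiplying by (1 + q + q^2 + q^3), the product of all factors after the first has coefficients 1,8,24,40,55,63 for degrees 0…5.
[q^5] = 1·63 − 8·55 + 24·40 − 32·24 + 16·8 = -57.

-57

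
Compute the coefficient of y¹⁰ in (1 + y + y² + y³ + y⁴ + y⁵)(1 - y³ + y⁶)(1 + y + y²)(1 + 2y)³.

(1 + y + y² + y³ + y⁴ + y⁵) has coefficients 1,1,1,1,1,1 for degrees 0…5.
(1 - y³ + y⁶) has coefficients 1,0,0,-1,0,0,1,0,0,0,0 for degrees 0…10.
Multiplying by (1 + y + y²) gives running coefficients 1,1,1,-1,-1,-1,1,1,1,0,0 for degrees 0…10.
Finally multiplying by (1 + 2y)³, the product of all factors after the first has coefficients 1,7,19,25,13,-11,-25,-13,11,26,20 for degrees 0…10.
[y¹⁰] = 1·20 + 1·26 + 1·11 + 1·(-13) + 1·(-25) + 1·(-11) = 8.

8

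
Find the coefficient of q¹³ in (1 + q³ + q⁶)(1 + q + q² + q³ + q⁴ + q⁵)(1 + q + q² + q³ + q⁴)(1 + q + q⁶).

18

(1 + q³ + q⁶) has coefficients 1,0,0,1,0,0,1 for degrees 0…6.
(1 + q + q² + q³ + q⁴ + q⁵) has coefficients 1,1,1,1,1,1,0,0,0,0,0,0,0,0 for degrees 0…13.
Multiplying by (1 + q + q² + q³ + q⁴) gives running coefficients 1,2,3,4,5,5,4,3,2,1,0,0,0,0 for degrees 0…13.
Finally multiplying by (1 + q + q⁶), the product of all factors after the first has coefficients 1,3,5,7,9,10,10,9,8,7,6,5,4,3 for degrees 0…13.
[q¹³] = 1·3 + 1·6 + 1·9 = 18.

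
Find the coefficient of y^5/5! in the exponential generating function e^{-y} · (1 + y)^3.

14

The EGF product rule gives c_5 = Σ_{k_1+k_2=5} C(5; k_1,k_2) · ∏ g_i(k_i), where e^{-y} gives (-1)^k; (1+y)^3 gives the falling factorial (3)_k.
g_1(k) for k = 0…5: 1, -1, 1, -1, 1, -1.
g_2(k) for k = 0…5: 1, 3, 6, 6, 0, 0.
c_5 = Σ_k C(5,k)·g_1(k)·g_2(5−k) = 10·1·6 + 10·(-1)·6 + 5·1·3 + 1·(-1)·1 = 60 − 60 + 15 − 1 = 14.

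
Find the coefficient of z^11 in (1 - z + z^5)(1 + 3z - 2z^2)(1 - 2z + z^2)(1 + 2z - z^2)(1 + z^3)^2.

(1 - z + z^5) has coefficients 1,-1,0,0,0,1 for degrees 0…5.
(1 + 3z - 2z^2) has coefficients 1,3,-2,0,0,0,0,0,0,0,0,0 for degrees 0…11.
Multiplying by (1 - 2z + z^2) gives running coefficients 1,1,-7,7,-2,0,0,0,0,0,0,0 for degrees 0…11.
Multiplying by (1 + 2z - z^2) gives running coefficients 1,3,-6,-8,19,-11,2,0,0,0,0,0 for degrees 0…11.
Finally multiplying by (1 + z^3)^2, the product of all factors after the first has coefficients 1,3,-6,-6,25,-23,-13,41,-28,-4,19,-11 for degrees 0…11.
[z^11] = 1·(-11) − 1·19 + 1·(-13) = -43.

-43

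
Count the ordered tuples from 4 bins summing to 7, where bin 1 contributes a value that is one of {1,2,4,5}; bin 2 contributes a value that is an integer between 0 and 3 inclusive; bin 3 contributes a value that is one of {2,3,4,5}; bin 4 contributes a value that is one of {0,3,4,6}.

The generating function for the choices is (x + x² + x⁴ + x⁵)·(1 + x + x² + x³)·(x² + x³ + x⁴ + x⁵)·(1 + x³ + x⁴ + x⁶); the count is [x⁷].
(x + x² + x⁴ + x⁵) has coefficients 0,1,1,0,1,1 for degrees 0…5.
(1 + x + x² + x³) has coefficients 1,1,1,1,0,0,0,0 for degrees 0…7.
Multiplying by (x² + x³ + x⁴ + x⁵) gives running coefficients 0,0,1,2,3,4,3,2 for degrees 0…7.
Finally multiplying by (1 + x³ + x⁴ + x⁶), the product of all factors after the first has coefficients 0,0,1,2,3,5,6,7 for degrees 0…7.
[x⁷] = 1·6 + 1·5 + 1·2 + 1·1 = 14.

14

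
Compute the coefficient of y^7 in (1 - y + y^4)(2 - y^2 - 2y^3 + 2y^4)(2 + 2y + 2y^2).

-10

(1 - y + y^4) has coefficients 1,-1,0,0,1 for degrees 0…4.
(2 - y^2 - 2y^3 + 2y^4) has coefficients 2,0,-1,-2,2,0,0,0 for degrees 0…7.
Finally multiplying by (2 + 2y + 2y^2), the product of all factors after the first has coefficients 4,4,2,-6,-2,0,4,0 for degrees 0…7.
[y^7] = 1·0 − 1·4 + 1·(-6) = -10.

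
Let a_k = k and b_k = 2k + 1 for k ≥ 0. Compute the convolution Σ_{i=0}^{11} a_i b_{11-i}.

506

Write out a_i and b_{11-i} for i = 0,…,11 and sum the products.
Σ = 0·23 + 1·21 + 2·19 + 3·17 + 4·15 + 5·13 + 6·11 + 7·9 + 8·7 + 9·5 + 10·3 + 11·1 = 506.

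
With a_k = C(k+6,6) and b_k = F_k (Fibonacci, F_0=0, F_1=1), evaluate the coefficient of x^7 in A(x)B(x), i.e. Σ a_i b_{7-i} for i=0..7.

The convolution is the t^7 coefficient of A(t)B(t).
Σ = 1·13 + 7·8 + 28·5 + 84·3 + 210·2 + 462·1 + 924·1 + 1716·0 = 2267.

2267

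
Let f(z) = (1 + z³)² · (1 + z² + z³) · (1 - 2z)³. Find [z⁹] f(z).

(1 + z³)² has coefficients 1,0,0,2,0,0,1 for degrees 0…6.
(1 + z² + z³) has coefficients 1,0,1,1,0,0,0,0,0,0 for degrees 0…9.
Finally multiplying by (1 - 2z)³, the product of all factors after the first has coefficients 1,-6,13,-13,6,4,-8,0,0,0 for degrees 0…9.
[z⁹] = 1·0 + 2·(-8) + 1·(-13) = -29.

-29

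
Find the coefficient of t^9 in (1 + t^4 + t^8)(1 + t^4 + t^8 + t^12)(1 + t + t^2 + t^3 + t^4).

3

(1 + t^4 + t^8) has coefficients 1,0,0,0,1,0,0,0,1 for degrees 0…8.
(1 + t^4 + t^8 + t^12) has coefficients 1,0,0,0,1,0,0,0,1,0 for degrees 0…9.
Finally multiplying by (1 + t + t^2 + t^3 + t^4), the product of all factors after the first has coefficients 1,1,1,1,2,1,1,1,2,1 for degrees 0…9.
[t^9] = 1·1 + 1·1 + 1·1 = 3.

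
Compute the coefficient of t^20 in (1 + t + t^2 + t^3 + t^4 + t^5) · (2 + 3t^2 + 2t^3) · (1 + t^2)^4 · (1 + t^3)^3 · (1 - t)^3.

(1 + t + t^2 + t^3 + t^4 + t^5) has coefficients 1,1,1,1,1,1 for degrees 0…5.
(2 + 3t^2 + 2t^3) has coefficients 2,0,3,2,0,0,0,0,0,0,0,0,0,0,0,0,0,0,0,0,0 for degrees 0…20.
Multiplying by (1 + t^2)^4 gives running coefficients 2,0,11,2,24,8,26,12,14,8,3,2,0,0,0,0,0,0,0,0,0 for degrees 0…20.
Multiplying by (1 + t^3)^3 gives running coefficients 2,0,11,8,24,41,38,84,71,94,111,79,104,69,56,50,21,20,8,3,2 for degrees 0…20.
Finally multiplying by (1 - t)^3, the product of all factors after the first has coefficients 2,-6,17,-27,33,-18,-21,69,-108,95,-42,-43,106,-117,82,-15,-30,51,-39,18,-3 for degrees 0…20.
[t^20] = 1·(-3) + 1·18 + 1·(-39) + 1·51 + 1·(-30) + 1·(-15) = -18.

-18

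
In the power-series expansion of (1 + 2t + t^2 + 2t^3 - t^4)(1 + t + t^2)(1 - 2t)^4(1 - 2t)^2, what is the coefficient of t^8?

-444

(1 + 2t + t^2 + 2t^3 - t^4) has coefficients 1,2,1,2,-1 for degrees 0…4.
(1 + t + t^2) has coefficients 1,1,1,0,0,0,0,0,0 for degrees 0…8.
Multiplying by (1 - 2t)^4 gives running coefficients 1,-7,17,-16,8,-16,16,0,0 for degrees 0…8.
Finally multiplying by (1 - 2t)^2, the product of all factors after the first has coefficients 1,-11,49,-112,140,-112,112,-128,64 for degrees 0…8.
[t^8] = 1·64 + 2·(-128) + 1·112 + 2·(-112) − 1·140 = -444.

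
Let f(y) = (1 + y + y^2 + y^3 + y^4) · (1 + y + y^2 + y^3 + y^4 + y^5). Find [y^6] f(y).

4

(1 + y + y^2 + y^3 + y^4) has coefficients 1,1,1,1,1 for degrees 0…4.
(1 + y + y^2 + y^3 + y^4 + y^5) has coefficients 1,1,1,1,1,1,0 for degrees 0…6.
[y^6] = 1·0 + 1·1 + 1·1 + 1·1 + 1·1 = 4.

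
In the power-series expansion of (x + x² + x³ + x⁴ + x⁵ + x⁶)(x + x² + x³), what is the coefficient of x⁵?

3

(x + x² + x³ + x⁴ + x⁵ + x⁶) has coefficients 0,1,1,1,1,1 for degrees 0…5.
(x + x² + x³) has coefficients 0,1,1,1,0,0 for degrees 0…5.
[x⁵] = 1·0 + 1·1 + 1·1 + 1·1 + 1·0 = 3.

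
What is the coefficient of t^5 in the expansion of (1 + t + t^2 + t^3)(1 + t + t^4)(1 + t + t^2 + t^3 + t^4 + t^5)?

(1 + t + t^2 + t^3) has coefficients 1,1,1,1 for degrees 0…3.
(1 + t + t^4) has coefficients 1,1,0,0,1,0 for degrees 0…5.
Finally multiplying by (1 + t + t^2 + t^3 + t^4 + t^5), the product of all factors after the first has coefficients 1,2,2,2,3,3 for degrees 0…5.
[t^5] = 1·3 + 1·3 + 1·2 + 1·2 = 10.

10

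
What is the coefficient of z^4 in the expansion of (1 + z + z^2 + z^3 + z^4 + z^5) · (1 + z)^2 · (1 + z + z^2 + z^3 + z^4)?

16

(1 + z + z^2 + z^3 + z^4 + z^5) has coefficients 1,1,1,1,1 for degrees 0…4.
(1 + z)^2 has coefficients 1,2,1,0,0 for degrees 0…4.
Finally multiplying by (1 + z + z^2 + z^3 + z^4), the product of all factors after the first has coefficients 1,3,4,4,4 for degrees 0…4.
[z^4] = 1·4 + 1·4 + 1·4 + 1·3 + 1·1 = 16.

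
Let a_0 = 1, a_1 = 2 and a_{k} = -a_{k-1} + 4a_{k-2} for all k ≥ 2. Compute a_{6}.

-14

The ordinary generating function has denominator 1 + y - 4y^2.
Iterating the recurrence: a_0,…,a_{6} = 1, 2, 2, 6, 2, 22, -14.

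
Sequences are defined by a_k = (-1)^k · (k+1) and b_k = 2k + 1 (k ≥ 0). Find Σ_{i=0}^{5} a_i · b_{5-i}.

Write out a_i and b_{5-i} for i = 0,…,5 and sum the products.
Σ = 1·11 − 2·9 + 3·7 − 4·5 + 5·3 − 6·1 = 3.

3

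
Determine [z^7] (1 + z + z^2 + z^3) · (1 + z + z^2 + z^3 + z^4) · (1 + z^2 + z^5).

(1 + z + z^2 + z^3) has coefficients 1,1,1,1 for degrees 0…3.
(1 + z + z^2 + z^3 + z^4) has coefficients 1,1,1,1,1,0,0,0 for degrees 0…7.
Finally multiplying by (1 + z^2 + z^5), the product of all factors after the first has coefficients 1,1,2,2,2,2,2,1 for degrees 0…7.
[z^7] = 1·1 + 1·2 + 1·2 + 1·2 = 7.

7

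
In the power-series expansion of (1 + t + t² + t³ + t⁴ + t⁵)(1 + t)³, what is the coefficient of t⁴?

(1 + t + t² + t³ + t⁴ + t⁵) has coefficients 1,1,1,1,1 for degrees 0…4.
(1 + t)³ has coefficients 1,3,3,1,0 for degrees 0…4.
[t⁴] = 1·0 + 1·1 + 1·3 + 1·3 + 1·1 = 8.

8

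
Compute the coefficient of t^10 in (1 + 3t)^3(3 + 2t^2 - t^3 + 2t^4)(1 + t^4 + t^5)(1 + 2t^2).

362

(1 + 3t)^3 has coefficients 1,9,27,27 for degrees 0…3.
(3 + 2t^2 - t^3 + 2t^4) has coefficients 3,0,2,-1,2,0,0,0,0,0,0 for degrees 0…10.
Multiplying by (1 + t^4 + t^5) gives running coefficients 3,0,2,-1,5,3,2,1,1,2,0 for degrees 0…10.
Finally multiplying by (1 + 2t^2), the product of all factors after the first has coefficients 3,0,8,-1,9,1,12,7,5,4,2 for degrees 0…10.
[t^10] = 1·2 + 9·4 + 27·5 + 27·7 = 362.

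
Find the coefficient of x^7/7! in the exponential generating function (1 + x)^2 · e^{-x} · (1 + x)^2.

-225

The EGF product rule gives c_7 = Σ_{k_1+k_2+k_3=7} C(7; k_1,k_2,k_3) · ∏ g_i(k_i), where (1+x)^2 gives the falling factorial (2)_k; e^{-x} gives (-1)^k; (1+x)^2 gives the falling factorial (2)_k.
g_1(k) for k = 0…7: 1, 2, 2, 0, 0, 0, 0, 0.
g_2(k) for k = 0…7: 1, -1, 1, -1, 1, -1, 1, -1.
g_3(k) for k = 0…7: 1, 2, 2, 0, 0, 0, 0, 0.
First combine the last two factors: h(k) = Σ_j C(k,j)·g_2(j)·g_3(k−j) for k = 0…7: 1, 1, -1, -1, 5, -11, 19, -29.
c_7 = Σ_k C(7,k)·g_1(k)·h(7−k) = 1·1·(-29) + 7·2·19 + 21·2·(-11) = −29 + 266 − 462 = -225.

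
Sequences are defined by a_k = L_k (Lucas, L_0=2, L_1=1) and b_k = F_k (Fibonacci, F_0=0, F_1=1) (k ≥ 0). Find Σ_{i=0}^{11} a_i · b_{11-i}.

1068

The convolution is the x^11 coefficient of A(x)B(x).
Σ = 2·89 + 1·55 + 3·34 + 4·21 + 7·13 + 11·8 + 18·5 + 29·3 + 47·2 + 76·1 + 123·1 + 199·0 = 1068.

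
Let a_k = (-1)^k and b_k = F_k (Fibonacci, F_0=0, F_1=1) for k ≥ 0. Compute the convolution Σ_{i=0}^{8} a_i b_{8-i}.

12

Write out a_i and b_{8-i} for i = 0,…,8 and sum the products.
Σ = 1·21 − 1·13 + 1·8 − 1·5 + 1·3 − 1·2 + 1·1 − 1·1 + 1·0 = 12.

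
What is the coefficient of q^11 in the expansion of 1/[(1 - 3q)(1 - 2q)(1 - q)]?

Partial fractions give a closed form: a_n = (9/2)·3^n + (-4)·2^n + (1/2)·1^n.
At n = 11: a_11 = 788970.

788970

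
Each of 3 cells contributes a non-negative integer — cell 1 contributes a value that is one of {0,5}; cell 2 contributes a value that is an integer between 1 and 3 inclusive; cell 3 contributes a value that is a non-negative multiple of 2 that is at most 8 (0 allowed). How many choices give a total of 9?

3

The generating function for the choices is (1 + q⁵)·(q + q² + q³)·(1 + q² + q⁴ + q⁶ + q⁸); the count is [q⁹].
(1 + q⁵) has coefficients 1,0,0,0,0,1 for degrees 0…5.
(q + q² + q³) has coefficients 0,1,1,1,0,0,0,0,0,0 for degrees 0…9.
Finally multiplying by (1 + q² + q⁴ + q⁶ + q⁸), the product of all factors after the first has coefficients 0,1,1,2,1,2,1,2,1,2 for degrees 0…9.
[q⁹] = 1·2 + 1·1 = 3.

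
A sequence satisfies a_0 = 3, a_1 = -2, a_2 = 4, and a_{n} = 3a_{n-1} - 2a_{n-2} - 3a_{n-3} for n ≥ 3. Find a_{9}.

The ordinary generating function has denominator 1 - 3x + 2x^2 + 3x^3.
Iterating the recurrence: a_0,…,a_{9} = 3, -2, 4, 7, 19, 31, 34, -17, -212, -704.

-704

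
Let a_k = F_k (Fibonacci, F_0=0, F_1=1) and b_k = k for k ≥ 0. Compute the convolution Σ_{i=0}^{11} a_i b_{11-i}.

364

This is [x^11] in the product of the two ordinary generating functions.
Σ = 0·11 + 1·10 + 1·9 + 2·8 + 3·7 + 5·6 + 8·5 + 13·4 + 21·3 + 34·2 + 55·1 + 89·0 = 364.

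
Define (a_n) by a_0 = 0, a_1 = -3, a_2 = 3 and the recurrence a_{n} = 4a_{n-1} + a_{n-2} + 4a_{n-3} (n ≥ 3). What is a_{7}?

The ordinary generating function has denominator 1 - 4z - z^2 - 4z^3.
Iterating the recurrence: a_0,…,a_{7} = 0, -3, 3, 9, 27, 129, 579, 2553.

2553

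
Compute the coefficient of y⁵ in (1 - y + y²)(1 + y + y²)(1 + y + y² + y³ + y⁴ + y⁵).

(1 - y + y²) has coefficients 1,-1,1 for degrees 0…2.
(1 + y + y²) has coefficients 1,1,1,0,0,0 for degrees 0…5.
Finally multiplying by (1 + y + y² + y³ + y⁴ + y⁵), the product of all factors after the first has coefficients 1,2,3,3,3,3 for degrees 0…5.
[y⁵] = 1·3 − 1·3 + 1·3 = 3.

3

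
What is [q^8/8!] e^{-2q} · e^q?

The EGF product rule gives c_8 = Σ_{k_1+k_2=8} C(8; k_1,k_2) · ∏ g_i(k_i), where e^{-2q} gives (-2)^k; e^q gives (1)^k.
g_1(k) for k = 0…8: 1, -2, 4, -8, 16, -32, 64, -128, 256.
g_2(k) for k = 0…8: 1, 1, 1, 1, 1, 1, 1, 1, 1.
c_8 = Σ_k C(8,k)·g_1(k)·g_2(8−k) = 1·1·1 + 8·(-2)·1 + 28·4·1 + 56·(-8)·1 + 70·16·1 + 56·(-32)·1 + 28·64·1 + 8·(-128)·1 + 1·256·1 = 1 − 16 + 112 − 448 + 1120 − 1792 + 1792 − 1024 + 256 = 1.

1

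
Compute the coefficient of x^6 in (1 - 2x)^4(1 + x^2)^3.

(1 - 2x)^4 has coefficients 1,-8,24,-32,16 for degrees 0…4.
(1 + x^2)^3 has coefficients 1,0,3,0,3,0,1 for degrees 0…6.
[x^6] = 1·1 − 8·0 + 24·3 − 32·0 + 16·3 = 121.

121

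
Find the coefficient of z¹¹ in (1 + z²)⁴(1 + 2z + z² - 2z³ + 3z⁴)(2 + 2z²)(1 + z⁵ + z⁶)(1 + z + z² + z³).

352

(1 + z²)⁴ has coefficients 1,0,4,0,6,0,4,0,1 for degrees 0…8.
(1 + 2z + z² - 2z³ + 3z⁴) has coefficients 1,2,1,-2,3,0,0,0,0,0,0,0 for degrees 0…11.
Multiplying by (2 + 2z²) gives running coefficients 2,4,4,0,8,-4,6,0,0,0,0,0 for degrees 0…11.
Multiplying by (1 + z⁵ + z⁶) gives running coefficients 2,4,4,0,8,-2,12,8,4,8,4,2 for degrees 0…11.
Finally multiplying by (1 + z + z² + z³), the product of all factors after the first has coefficients 2,6,10,10,16,10,18,26,22,32,24,18 for degrees 0…11.
[z¹¹] = 1·18 + 4·32 + 6·26 + 4·10 + 1·10 = 352.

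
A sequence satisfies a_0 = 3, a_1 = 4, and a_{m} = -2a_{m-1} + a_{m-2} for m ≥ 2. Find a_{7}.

The ordinary generating function has denominator 1 + 2y - y^2.
Iterating the recurrence: a_0,…,a_{7} = 3, 4, -5, 14, -33, 80, -193, 466.

466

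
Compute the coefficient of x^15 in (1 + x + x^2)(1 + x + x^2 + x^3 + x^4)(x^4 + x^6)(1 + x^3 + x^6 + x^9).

(1 + x + x^2) has coefficients 1,1,1 for degrees 0…2.
(1 + x + x^2 + x^3 + x^4) has coefficients 1,1,1,1,1,0,0,0,0,0,0,0,0,0,0,0 for degrees 0…15.
Multiplying by (x^4 + x^6) gives running coefficients 0,0,0,0,1,1,2,2,2,1,1,0,0,0,0,0 for degrees 0…15.
Finally multiplying by (1 + x^3 + x^6 + x^9), the product of all factors after the first has coefficients 0,0,0,0,1,1,2,3,3,3,4,3,3,4,3,3 for degrees 0…15.
[x^15] = 1·3 + 1·3 + 1·4 = 10.

10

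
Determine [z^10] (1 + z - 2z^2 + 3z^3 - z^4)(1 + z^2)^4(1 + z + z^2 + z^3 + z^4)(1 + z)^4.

(1 + z - 2z^2 + 3z^3 - z^4) has coefficients 1,1,-2,3,-1 for degrees 0…4.
(1 + z^2)^4 has coefficients 1,0,4,0,6,0,4,0,1,0,0 for degrees 0…10.
Multiplying by (1 + z + z^2 + z^3 + z^4) gives running coefficients 1,1,5,5,11,10,14,10,11,5,5 for degrees 0…10.
Finally multiplying by (1 + z)^4, the product of all factors after the first has coefficients 1,5,15,35,66,105,145,175,186,175,145 for degrees 0…10.
[z^10] = 1·145 + 1·175 − 2·186 + 3·175 − 1·145 = 328.

328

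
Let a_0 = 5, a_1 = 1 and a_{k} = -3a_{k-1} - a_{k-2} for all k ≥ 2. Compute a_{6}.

-419

The ordinary generating function has denominator 1 + 3y + y^2.
Iterating the recurrence: a_0,…,a_{6} = 5, 1, -8, 23, -61, 160, -419.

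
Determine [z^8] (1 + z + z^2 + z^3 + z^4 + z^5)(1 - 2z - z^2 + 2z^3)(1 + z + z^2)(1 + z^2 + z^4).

(1 + z + z^2 + z^3 + z^4 + z^5) has coefficients 1,1,1,1,1,1 for degrees 0…5.
(1 - 2z - z^2 + 2z^3) has coefficients 1,-2,-1,2,0,0,0,0,0 for degrees 0…8.
Multiplying by (1 + z + z^2) gives running coefficients 1,-1,-2,-1,1,2,0,0,0 for degrees 0…8.
Finally multiplying by (1 + z^2 + z^4), the product of all factors after the first has coefficients 1,-1,-1,-2,0,0,-1,1,1 for degrees 0…8.
[z^8] = 1·1 + 1·1 + 1·(-1) + 1·0 + 1·0 + 1·(-2) = -1.

-1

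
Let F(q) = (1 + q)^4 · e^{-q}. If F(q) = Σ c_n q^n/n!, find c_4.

The EGF product rule gives c_4 = Σ_{k_1+k_2=4} C(4; k_1,k_2) · ∏ g_i(k_i), where (1+q)^4 gives the falling factorial (4)_k; e^{-q} gives (-1)^k.
g_1(k) for k = 0…4: 1, 4, 12, 24, 24.
g_2(k) for k = 0…4: 1, -1, 1, -1, 1.
c_4 = Σ_k C(4,k)·g_1(k)·g_2(4−k) = 1·1·1 + 4·4·(-1) + 6·12·1 + 4·24·(-1) + 1·24·1 = 1 − 16 + 72 − 96 + 24 = -15.

-15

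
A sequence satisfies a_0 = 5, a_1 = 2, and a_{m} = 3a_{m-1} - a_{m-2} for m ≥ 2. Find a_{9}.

233

The ordinary generating function has denominator 1 - 3x + x^2.
Iterating the recurrence: a_0,…,a_{9} = 5, 2, 1, 1, 2, 5, 13, 34, 89, 233.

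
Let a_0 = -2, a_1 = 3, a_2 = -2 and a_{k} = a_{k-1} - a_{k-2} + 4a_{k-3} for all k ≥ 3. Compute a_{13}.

-1473

The ordinary generating function has denominator 1 - z + z^2 - 4z^3.
Iterating the recurrence: a_0,…,a_{13} = -2, 3, -2, -13, 1, 6, -47, -49, 22, -117, -335, -130, -263, -1473.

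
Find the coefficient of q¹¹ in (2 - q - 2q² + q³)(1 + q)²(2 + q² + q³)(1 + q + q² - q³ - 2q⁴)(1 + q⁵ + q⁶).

(2 - q - 2q² + q³) has coefficients 2,-1,-2,1 for degrees 0…3.
(1 + q)² has coefficients 1,2,1,0,0,0,0,0,0,0,0,0 for degrees 0…11.
Multiplying by (2 + q² + q³) gives running coefficients 2,4,3,3,3,1,0,0,0,0,0,0 for degrees 0…11.
Multiplying by (1 + q + q² - q³ - 2q⁴) gives running coefficients 2,6,9,8,1,-4,-5,-8,-7,-2,0,0 for degrees 0…11.
Finally multiplying by (1 + q⁵ + q⁶), the product of all factors after the first has coefficients 2,6,9,8,1,-2,3,7,10,7,-3,-9 for degrees 0…11.
[q¹¹] = 2·(-9) − 1·(-3) − 2·7 + 1·10 = -19.

-19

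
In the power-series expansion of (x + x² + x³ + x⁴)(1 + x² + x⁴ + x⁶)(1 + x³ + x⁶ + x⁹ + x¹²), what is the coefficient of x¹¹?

5

(x + x² + x³ + x⁴) has coefficients 0,1,1,1,1 for degrees 0…4.
(1 + x² + x⁴ + x⁶) has coefficients 1,0,1,0,1,0,1,0,0,0,0,0 for degrees 0…11.
Finally multiplying by (1 + x³ + x⁶ + x⁹ + x¹²), the product of all factors after the first has coefficients 1,0,1,1,1,1,2,1,1,2,1,1 for degrees 0…11.
[x¹¹] = 1·1 + 1·2 + 1·1 + 1·1 = 5.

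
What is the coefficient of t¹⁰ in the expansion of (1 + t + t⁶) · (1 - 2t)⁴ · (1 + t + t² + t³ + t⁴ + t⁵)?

17

(1 + t + t⁶) has coefficients 1,1,0,0,0,0,1 for degrees 0…6.
(1 - 2t)⁴ has coefficients 1,-8,24,-32,16,0,0,0,0,0,0 for degrees 0…10.
Finally multiplying by (1 + t + t² + t³ + t⁴ + t⁵), the product of all factors after the first has coefficients 1,-7,17,-15,1,1,0,8,-16,16,0 for degrees 0…10.
[t¹⁰] = 1·0 + 1·16 + 1·1 = 17.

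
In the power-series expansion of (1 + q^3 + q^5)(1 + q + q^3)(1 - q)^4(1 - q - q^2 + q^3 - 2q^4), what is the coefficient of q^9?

-41

(1 + q^3 + q^5) has coefficients 1,0,0,1,0,1 for degrees 0…5.
(1 + q + q^3) has coefficients 1,1,0,1,0,0,0,0,0,0 for degrees 0…9.
Multiplying by (1 - q)^4 gives running coefficients 1,-3,2,3,-7,7,-4,1,0,0 for degrees 0…9.
Finally multiplying by (1 - q - q^2 + q^3 - 2q^4), the product of all factors after the first has coefficients 1,-4,4,5,-17,19,-5,-15,24,-19 for degrees 0…9.
[q^9] = 1·(-19) + 1·(-5) + 1·(-17) = -41.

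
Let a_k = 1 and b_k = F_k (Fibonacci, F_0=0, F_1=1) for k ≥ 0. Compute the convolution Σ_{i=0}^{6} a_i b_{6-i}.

Write out a_i and b_{6-i} for i = 0,…,6 and sum the products.
Σ = 1·8 + 1·5 + 1·3 + 1·2 + 1·1 + 1·1 + 1·0 = 20.

20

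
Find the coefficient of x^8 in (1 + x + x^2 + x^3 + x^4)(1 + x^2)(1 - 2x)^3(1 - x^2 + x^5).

-5

(1 + x + x^2 + x^3 + x^4) has coefficients 1,1,1,1,1 for degrees 0…4.
(1 + x^2) has coefficients 1,0,1,0,0,0,0,0,0 for degrees 0…8.
Multiplying by (1 - 2x)^3 gives running coefficients 1,-6,13,-14,12,-8,0,0,0 for degrees 0…8.
Finally multiplying by (1 - x^2 + x^5), the product of all factors after the first has coefficients 1,-6,12,-8,-1,7,-18,21,-14 for degrees 0…8.
[x^8] = 1·(-14) + 1·21 + 1·(-18) + 1·7 + 1·(-1) = -5.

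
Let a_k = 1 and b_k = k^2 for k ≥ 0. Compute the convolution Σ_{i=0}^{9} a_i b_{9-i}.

Write out a_i and b_{9-i} for i = 0,…,9 and sum the products.
Σ = 1·81 + 1·64 + 1·49 + 1·36 + 1·25 + 1·16 + 1·9 + 1·4 + 1·1 + 1·0 = 285.

285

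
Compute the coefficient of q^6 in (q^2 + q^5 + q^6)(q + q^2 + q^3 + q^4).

(q^2 + q^5 + q^6) has coefficients 0,0,1,0,0,1,1 for degrees 0…6.
(q + q^2 + q^3 + q^4) has coefficients 0,1,1,1,1,0,0 for degrees 0…6.
[q^6] = 1·1 + 1·1 + 1·0 = 2.

2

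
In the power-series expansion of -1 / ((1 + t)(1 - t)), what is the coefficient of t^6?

Partial fractions give a closed form: a_n = (-1/2)·(-1)^n + (-1/2)·1^n.
At n = 6: a_6 = -1.

-1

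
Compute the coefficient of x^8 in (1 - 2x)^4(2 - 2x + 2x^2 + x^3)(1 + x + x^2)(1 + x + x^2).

24

(1 - 2x)^4 has coefficients 1,-8,24,-32,16 for degrees 0…4.
(2 - 2x + 2x^2 + x^3) has coefficients 2,-2,2,1,0,0,0,0,0 for degrees 0…8.
Multiplying by (1 + x + x^2) gives running coefficients 2,0,2,1,3,1,0,0,0 for degrees 0…8.
Finally multiplying by (1 + x + x^2), the product of all factors after the first has coefficients 2,2,4,3,6,5,4,1,0 for degrees 0…8.
[x^8] = 1·0 − 8·1 + 24·4 − 32·5 + 16·6 = 24.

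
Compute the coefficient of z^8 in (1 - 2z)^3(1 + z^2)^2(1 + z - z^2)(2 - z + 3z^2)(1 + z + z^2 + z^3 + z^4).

-77

(1 - 2z)^3 has coefficients 1,-6,12,-8 for degrees 0…3.
(1 + z^2)^2 has coefficients 1,0,2,0,1,0,0,0,0 for degrees 0…8.
Multiplying by (1 + z - z^2) gives running coefficients 1,1,1,2,-1,1,-1,0,0 for degrees 0…8.
Multiplying by (2 - z + 3z^2) gives running coefficients 2,1,4,6,-1,9,-6,4,-3 for degrees 0…8.
Finally multiplying by (1 + z + z^2 + z^3 + z^4), the product of all factors after the first has coefficients 2,3,7,13,12,19,12,12,3 for degrees 0…8.
[z^8] = 1·3 − 6·12 + 12·12 − 8·19 = -77.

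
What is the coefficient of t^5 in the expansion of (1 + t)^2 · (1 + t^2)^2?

2

(1 + t)^2 has coefficients 1,2,1 for degrees 0…2.
(1 + t^2)^2 has coefficients 1,0,2,0,1,0 for degrees 0…5.
[t^5] = 1·0 + 2·1 + 1·0 = 2.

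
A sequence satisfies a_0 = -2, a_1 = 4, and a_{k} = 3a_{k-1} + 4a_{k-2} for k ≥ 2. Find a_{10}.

The ordinary generating function has denominator 1 - 3x - 4x^2.
Iterating the recurrence: a_0,…,a_{10} = -2, 4, 4, 28, 100, 412, 1636, 6556, 26212, 104860, 419428.

419428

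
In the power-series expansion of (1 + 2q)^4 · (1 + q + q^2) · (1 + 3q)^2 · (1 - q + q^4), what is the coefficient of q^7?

(1 + 2q)^4 has coefficients 1,8,24,32,16 for degrees 0…4.
(1 + q + q^2) has coefficients 1,1,1,0,0,0,0,0 for degrees 0…7.
Multiplying by (1 + 3q)^2 gives running coefficients 1,7,16,15,9,0,0,0 for degrees 0…7.
Finally multiplying by (1 - q + q^4), the product of all factors after the first has coefficients 1,6,9,-1,-5,-2,16,15 for degrees 0…7.
[q^7] = 1·15 + 8·16 + 24·(-2) + 32·(-5) + 16·(-1) = -81.

-81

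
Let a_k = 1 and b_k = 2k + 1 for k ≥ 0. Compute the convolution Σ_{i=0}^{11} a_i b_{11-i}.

144

The convolution is the x^11 coefficient of A(x)B(x).
Σ = 1·23 + 1·21 + 1·19 + 1·17 + 1·15 + 1·13 + 1·11 + 1·9 + 1·7 + 1·5 + 1·3 + 1·1 = 144.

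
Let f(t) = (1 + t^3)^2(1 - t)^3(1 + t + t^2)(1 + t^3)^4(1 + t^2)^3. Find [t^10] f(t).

(1 + t^3)^2 has coefficients 1,0,0,2,0,0,1 for degrees 0…6.
(1 - t)^3 has coefficients 1,-3,3,-1,0,0,0,0,0,0,0 for degrees 0…10.
Multiplying by (1 + t + t^2) gives running coefficients 1,-2,1,-1,2,-1,0,0,0,0,0 for degrees 0…10.
Multiplying by (1 + t^3)^4 gives running coefficients 1,-2,1,3,-6,3,2,-4,2,-2,4 for degrees 0…10.
Finally multiplying by (1 + t^2)^3, the product of all factors after the first has coefficients 1,-2,4,-3,0,6,-12,12,-9,-2,10 for degrees 0…10.
[t^10] = 1·10 + 2·12 + 1·0 = 34.

34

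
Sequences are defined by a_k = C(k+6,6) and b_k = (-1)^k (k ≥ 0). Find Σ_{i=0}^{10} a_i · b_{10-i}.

The convolution is the t^10 coefficient of A(t)B(t).
Σ = 1·1 + 7·(-1) + 28·1 + 84·(-1) + 210·1 + 462·(-1) + 924·1 + 1716·(-1) + 3003·1 + 5005·(-1) + 8008·1 = 4900.

4900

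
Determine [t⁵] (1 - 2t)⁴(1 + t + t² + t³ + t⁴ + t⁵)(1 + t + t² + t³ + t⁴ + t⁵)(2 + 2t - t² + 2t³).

16

(1 - 2t)⁴ has coefficients 1,-8,24,-32,16 for degrees 0…4.
(1 + t + t² + t³ + t⁴ + t⁵) has coefficients 1,1,1,1,1,1 for degrees 0…5.
Multiplying by (1 + t + t² + t³ + t⁴ + t⁵) gives running coefficients 1,2,3,4,5,6 for degrees 0…5.
Finally multiplying by (2 + 2t - t² + 2t³), the product of all factors after the first has coefficients 2,6,9,14,19,24 for degrees 0…5.
[t⁵] = 1·24 − 8·19 + 24·14 − 32·9 + 16·6 = 16.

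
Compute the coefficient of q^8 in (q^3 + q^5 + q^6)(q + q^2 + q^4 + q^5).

(q^3 + q^5 + q^6) has coefficients 0,0,0,1,0,1,1 for degrees 0…6.
(q + q^2 + q^4 + q^5) has coefficients 0,1,1,0,1,1,0,0,0 for degrees 0…8.
[q^8] = 1·1 + 1·0 + 1·1 = 2.

2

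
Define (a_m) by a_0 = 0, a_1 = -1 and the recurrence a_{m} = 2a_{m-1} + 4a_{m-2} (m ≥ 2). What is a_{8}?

-2688

The ordinary generating function has denominator 1 - 2y - 4y^2.
Iterating the recurrence: a_0,…,a_{8} = 0, -1, -2, -8, -24, -80, -256, -832, -2688.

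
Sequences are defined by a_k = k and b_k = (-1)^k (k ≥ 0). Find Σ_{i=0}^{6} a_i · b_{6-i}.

This is [x^6] in the product of the two ordinary generating functions.
Σ = 0·1 + 1·(-1) + 2·1 + 3·(-1) + 4·1 + 5·(-1) + 6·1 = 3.

3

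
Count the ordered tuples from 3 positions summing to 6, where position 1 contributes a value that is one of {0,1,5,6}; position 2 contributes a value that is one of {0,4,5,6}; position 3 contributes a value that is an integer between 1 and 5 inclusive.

The generating function for the choices is (1 + x + x^5 + x^6)·(1 + x^4 + x^5 + x^6)·(x + x^2 + x^3 + x^4 + x^5); the count is [x^6].
(1 + x + x^5 + x^6) has coefficients 1,1,0,0,0,1,1 for degrees 0…6.
(1 + x^4 + x^5 + x^6) has coefficients 1,0,0,0,1,1,1 for degrees 0…6.
Finally multiplying by (x + x^2 + x^3 + x^4 + x^5), the product of all factors after the first has coefficients 0,1,1,1,1,2,2 for degrees 0…6.
[x^6] = 1·2 + 1·2 + 1·1 + 1·0 = 5.

5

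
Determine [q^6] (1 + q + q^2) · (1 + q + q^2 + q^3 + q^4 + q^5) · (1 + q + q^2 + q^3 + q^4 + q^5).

(1 + q + q^2) has coefficients 1,1,1 for degrees 0…2.
(1 + q + q^2 + q^3 + q^4 + q^5) has coefficients 1,1,1,1,1,1,0 for degrees 0…6.
Finally multiplying by (1 + q + q^2 + q^3 + q^4 + q^5), the product of all factors after the first has coefficients 1,2,3,4,5,6,5 for degrees 0…6.
[q^6] = 1·5 + 1·6 + 1·5 = 16.

16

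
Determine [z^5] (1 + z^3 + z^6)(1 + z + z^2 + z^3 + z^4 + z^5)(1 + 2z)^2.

18

(1 + z^3 + z^6) has coefficients 1,0,0,1,0,0 for degrees 0…5.
(1 + z + z^2 + z^3 + z^4 + z^5) has coefficients 1,1,1,1,1,1 for degrees 0…5.
Finally multiplying by (1 + 2z)^2, the product of all factors after the first has coefficients 1,5,9,9,9,9 for degrees 0…5.
[z^5] = 1·9 + 1·9 = 18.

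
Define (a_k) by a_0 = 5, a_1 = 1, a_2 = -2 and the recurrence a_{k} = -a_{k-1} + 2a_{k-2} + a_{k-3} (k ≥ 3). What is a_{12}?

-1568

The ordinary generating function has denominator 1 + q - 2q^2 - q^3.
Iterating the recurrence: a_0,…,a_{12} = 5, 1, -2, 9, -12, 28, -43, 87, -145, 276, -479, 886, -1568.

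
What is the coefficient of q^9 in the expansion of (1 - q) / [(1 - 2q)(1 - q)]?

The denominator gives the recurrence a_n = 3a_(n−1) − 2a_(n−2) for n ≥ 2; the numerator fixes a_0 = 1, a_1 = 2.
Iterating: 1, 2, 4, 8, 16, 32, 64, 128, 256, 512, so a_9 = 512.

512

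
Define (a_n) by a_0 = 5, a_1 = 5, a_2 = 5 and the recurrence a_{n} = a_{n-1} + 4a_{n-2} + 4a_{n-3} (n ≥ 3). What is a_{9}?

19005

The ordinary generating function has denominator 1 - y - 4y^2 - 4y^3.
Iterating the recurrence: a_0,…,a_{9} = 5, 5, 5, 45, 85, 285, 805, 2285, 6645, 19005.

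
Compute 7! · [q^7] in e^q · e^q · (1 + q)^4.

The EGF product rule gives c_7 = Σ_{k_1+k_2+k_3=7} C(7; k_1,k_2,k_3) · ∏ g_i(k_i), where e^q gives (1)^k; e^q gives (1)^k; (1+q)^4 gives the falling factorial (4)_k.
g_1(k) for k = 0…7: 1, 1, 1, 1, 1, 1, 1, 1.
g_2(k) for k = 0…7: 1, 1, 1, 1, 1, 1, 1, 1.
g_3(k) for k = 0…7: 1, 4, 12, 24, 24, 0, 0, 0.
First combine the last two factors: h(k) = Σ_j C(k,j)·g_2(j)·g_3(k−j) for k = 0…7: 1, 5, 21, 73, 209, 501, 1045, 1961.
c_7 = Σ_k C(7,k)·g_1(k)·h(7−k) = 1·1·1961 + 7·1·1045 + 21·1·501 + 35·1·209 + 35·1·73 + 21·1·21 + 7·1·5 + 1·1·1 = 1961 + 7315 + 10521 + 7315 + 2555 + 441 + 35 + 1 = 30144.

30144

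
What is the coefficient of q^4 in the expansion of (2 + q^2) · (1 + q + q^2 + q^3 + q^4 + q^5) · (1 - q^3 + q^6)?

1

(2 + q^2) has coefficients 2,0,1 for degrees 0…2.
(1 + q + q^2 + q^3 + q^4 + q^5) has coefficients 1,1,1,1,1 for degrees 0…4.
Finally multiplying by (1 - q^3 + q^6), the product of all factors after the first has coefficients 1,1,1,0,0 for degrees 0…4.
[q^4] = 2·0 + 1·1 = 1.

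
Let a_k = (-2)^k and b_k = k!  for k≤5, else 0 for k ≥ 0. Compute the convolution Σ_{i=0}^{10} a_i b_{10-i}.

-2048

Write out a_i and b_{10-i} for i = 0,…,10 and sum the products.
Σ = 1·0 − 2·0 + 4·0 − 8·0 + 16·0 − 32·120 + 64·24 − 128·6 + 256·2 − 512·1 + 1024·1 = -2048.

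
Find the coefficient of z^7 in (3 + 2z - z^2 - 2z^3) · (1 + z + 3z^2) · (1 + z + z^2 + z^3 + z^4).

-8

(3 + 2z - z^2 - 2z^3) has coefficients 3,2,-1,-2 for degrees 0…3.
(1 + z + 3z^2) has coefficients 1,1,3,0,0,0,0,0 for degrees 0…7.
Finally multiplying by (1 + z + z^2 + z^3 + z^4), the product of all factors after the first has coefficients 1,2,5,5,5,4,3,0 for degrees 0…7.
[z^7] = 3·0 + 2·3 − 1·4 − 2·5 = -8.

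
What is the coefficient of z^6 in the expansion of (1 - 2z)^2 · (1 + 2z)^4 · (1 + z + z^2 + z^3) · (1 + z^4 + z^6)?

(1 - 2z)^2 has coefficients 1,-4,4 for degrees 0…2.
(1 + 2z)^4 has coefficients 1,8,24,32,16,0,0 for degrees 0…6.
Multiplying by (1 + z + z^2 + z^3) gives running coefficients 1,9,33,65,80,72,48 for degrees 0…6.
Finally multiplying by (1 + z^4 + z^6), the product of all factors after the first has coefficients 1,9,33,65,81,81,82 for degrees 0…6.
[z^6] = 1·82 − 4·81 + 4·81 = 82.

82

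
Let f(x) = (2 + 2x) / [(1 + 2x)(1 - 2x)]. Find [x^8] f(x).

Partial fractions give a closed form: a_n = (1/2)·(-2)^n + (3/2)·2^n.
At n = 8: a_8 = 512.

512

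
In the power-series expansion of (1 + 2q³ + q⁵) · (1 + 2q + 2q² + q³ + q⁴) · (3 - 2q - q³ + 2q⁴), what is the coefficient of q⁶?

(1 + 2q³ + q⁵) has coefficients 1,0,0,2,0,1 for degrees 0…5.
(1 + 2q + 2q² + q³ + q⁴) has coefficients 1,2,2,1,1,0,0 for degrees 0…6.
Finally multiplying by (3 - 2q - q³ + 2q⁴), the product of all factors after the first has coefficients 3,4,2,-2,1,0,3 for degrees 0…6.
[q⁶] = 1·3 + 2·(-2) + 1·4 = 3.

3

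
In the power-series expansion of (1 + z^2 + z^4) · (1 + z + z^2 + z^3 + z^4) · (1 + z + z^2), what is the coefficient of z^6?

7

(1 + z^2 + z^4) has coefficients 1,0,1,0,1 for degrees 0…4.
(1 + z + z^2 + z^3 + z^4) has coefficients 1,1,1,1,1,0,0 for degrees 0…6.
Finally multiplying by (1 + z + z^2), the product of all factors after the first has coefficients 1,2,3,3,3,2,1 for degrees 0…6.
[z^6] = 1·1 + 1·3 + 1·3 = 7.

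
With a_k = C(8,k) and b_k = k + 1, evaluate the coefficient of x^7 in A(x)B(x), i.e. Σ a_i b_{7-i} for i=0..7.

Write out a_i and b_{7-i} for i = 0,…,7 and sum the products.
Σ = 1·8 + 8·7 + 28·6 + 56·5 + 70·4 + 56·3 + 28·2 + 8·1 = 1024.

1024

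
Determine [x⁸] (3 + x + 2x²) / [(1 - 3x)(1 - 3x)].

The denominator gives the recurrence a_n = 6a_(n−1) − 9a_(n−2) for n ≥ 3; the numerator fixes a_0 = 3, a_1 = 19, a_2 = 89.
Iterating: 3, 19, 89, 363, 1377, 4995, 17577, 60507, 204849, so a_8 = 204849.

204849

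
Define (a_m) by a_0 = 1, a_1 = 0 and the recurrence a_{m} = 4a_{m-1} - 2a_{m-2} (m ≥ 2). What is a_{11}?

The ordinary generating function has denominator 1 - 4t + 2t^2.
Iterating the recurrence: a_0,…,a_{11} = 1, 0, -2, -8, -28, -96, -328, -1120, -3824, -13056, -44576, -152192.

-152192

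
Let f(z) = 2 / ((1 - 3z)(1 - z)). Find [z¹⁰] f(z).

Partial fractions give a closed form: a_n = (3)·3^n + (-1)·1^n.
At n = 10: a_10 = 177146.

177146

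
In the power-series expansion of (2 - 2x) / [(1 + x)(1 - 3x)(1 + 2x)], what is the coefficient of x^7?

1006

Partial fractions give a closed form: a_n = (-1)·(-1)^n + (3/5)·3^n + (12/5)·(-2)^n.
At n = 7: a_7 = 1006.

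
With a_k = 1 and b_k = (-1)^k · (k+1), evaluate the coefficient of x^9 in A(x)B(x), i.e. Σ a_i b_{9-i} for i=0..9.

Write out a_i and b_{9-i} for i = 0,…,9 and sum the products.
Σ = 1·(-10) + 1·9 + 1·(-8) + 1·7 + 1·(-6) + 1·5 + 1·(-4) + 1·3 + 1·(-2) + 1·1 = -5.

-5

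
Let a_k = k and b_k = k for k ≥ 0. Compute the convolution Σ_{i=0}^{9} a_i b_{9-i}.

120

Write out a_i and b_{9-i} for i = 0,…,9 and sum the products.
Σ = 0·9 + 1·8 + 2·7 + 3·6 + 4·5 + 5·4 + 6·3 + 7·2 + 8·1 + 9·0 = 120.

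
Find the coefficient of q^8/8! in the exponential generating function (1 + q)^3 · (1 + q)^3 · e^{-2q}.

The EGF product rule gives c_8 = Σ_{k_1+k_2+k_3=8} C(8; k_1,k_2,k_3) · ∏ g_i(k_i), where (1+q)^3 gives the falling factorial (3)_k; (1+q)^3 gives the falling factorial (3)_k; e^{-2q} gives (-2)^k.
g_1(k) for k = 0…8: 1, 3, 6, 6, 0, 0, 0, 0, 0.
g_2(k) for k = 0…8: 1, 3, 6, 6, 0, 0, 0, 0, 0.
g_3(k) for k = 0…8: 1, -2, 4, -8, 16, -32, 64, -128, 256.
First combine the last two factors: h(k) = Σ_j C(k,j)·g_2(j)·g_3(k−j) for k = 0…8: 1, 1, -2, -2, 16, -32, -32, 544, -2816.
c_8 = Σ_k C(8,k)·g_1(k)·h(8−k) = 1·1·(-2816) + 8·3·544 + 28·6·(-32) + 56·6·(-32) = −2816 + 13056 − 5376 − 10752 = -5888.

-5888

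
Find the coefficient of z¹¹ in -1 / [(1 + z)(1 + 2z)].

4095

The denominator gives the recurrence a_n = −3a_(n−1) − 2a_(n−2) for n ≥ 2; the numerator fixes a_0 = -1, a_1 = 3.
Iterating: -1, 3, -7, 15, -31, 63, -127, 255, -511, 1023, -2047, 4095, so a_11 = 4095.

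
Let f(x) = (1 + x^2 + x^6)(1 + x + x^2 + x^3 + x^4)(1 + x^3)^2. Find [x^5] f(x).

5

(1 + x^2 + x^6) has coefficients 1,0,1,0,0,0 for degrees 0…5.
(1 + x + x^2 + x^3 + x^4) has coefficients 1,1,1,1,1,0 for degrees 0…5.
Finally multiplying by (1 + x^3)^2, the product of all factors after the first has coefficients 1,1,1,3,3,2 for degrees 0…5.
[x^5] = 1·2 + 1·3 = 5.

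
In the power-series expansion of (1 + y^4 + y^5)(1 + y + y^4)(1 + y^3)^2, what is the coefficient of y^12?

(1 + y^4 + y^5) has coefficients 1,0,0,0,1,1 for degrees 0…5.
(1 + y + y^4) has coefficients 1,1,0,0,1,0,0,0,0,0,0,0,0 for degrees 0…12.
Finally multiplying by (1 + y^3)^2, the product of all factors after the first has coefficients 1,1,0,2,3,0,1,3,0,0,1,0,0 for degrees 0…12.
[y^12] = 1·0 + 1·0 + 1·3 = 3.

3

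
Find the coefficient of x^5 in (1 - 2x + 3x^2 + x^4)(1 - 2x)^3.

-30

(1 - 2x + 3x^2 + x^4) has coefficients 1,-2,3,0,1 for degrees 0…4.
(1 - 2x)^3 has coefficients 1,-6,12,-8,0,0 for degrees 0…5.
[x^5] = 1·0 − 2·0 + 3·(-8) + 1·(-6) = -30.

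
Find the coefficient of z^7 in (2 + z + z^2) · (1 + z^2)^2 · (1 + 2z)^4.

(2 + z + z^2) has coefficients 2,1,1 for degrees 0…2.
(1 + z^2)^2 has coefficients 1,0,2,0,1,0,0,0 for degrees 0…7.
Finally multiplying by (1 + 2z)^4, the product of all factors after the first has coefficients 1,8,26,48,65,72,56,32 for degrees 0…7.
[z^7] = 2·32 + 1·56 + 1·72 = 192.

192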